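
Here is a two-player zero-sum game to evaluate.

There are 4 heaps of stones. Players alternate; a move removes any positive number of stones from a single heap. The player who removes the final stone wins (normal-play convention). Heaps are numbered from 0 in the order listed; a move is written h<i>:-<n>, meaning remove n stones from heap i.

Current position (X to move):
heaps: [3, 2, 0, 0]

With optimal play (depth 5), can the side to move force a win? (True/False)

X winning at [(3,2,0,0)]: True

[(3,2,0,0)] X move#1: h0:-1:+1/(2,2,0,0)*, h0:-2:-1/(1,2,0,0), h0:-3:-1/(0,2,0,0), h1:-1:-1/(3,1,0,0), h1:-2:-1/(3,0,0,0)
[(2,2,0,0)] O move#2: h0:-1:-1/(1,2,0,0)*, h0:-2:-1/(0,2,0,0), h1:-1:-1/(2,1,0,0), h1:-2:-1/(2,0,0,0)
[(1,2,0,0)] X move#3: h0:-1:-1/(0,2,0,0), h1:-1:+1/(1,1,0,0)*, h1:-2:-1/(1,0,0,0)
[(1,1,0,0)] O move#4: h0:-1:-1/(0,1,0,0)*, h1:-1:-1/(1,0,0,0)
[(0,1,0,0)] X move#5: h1:-1:+1/(0,0,0,0)*
[(0,0,0,0)] end (terminal -1, O#6); searched (3,2,0,0) to 5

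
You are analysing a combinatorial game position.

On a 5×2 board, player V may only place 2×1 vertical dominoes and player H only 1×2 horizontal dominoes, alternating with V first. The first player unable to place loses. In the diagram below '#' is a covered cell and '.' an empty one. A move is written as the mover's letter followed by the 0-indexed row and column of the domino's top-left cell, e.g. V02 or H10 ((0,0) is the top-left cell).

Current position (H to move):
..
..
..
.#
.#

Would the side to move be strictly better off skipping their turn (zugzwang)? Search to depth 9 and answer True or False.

zugzwang(../../../.#/.#, H) = False

p1 H@[../../../.#/.#]: H00[##/../../.#/.#]-1 H10[../##/../.#/.#]+1* H20[../../##/.#/.#]-1
p2 V@[../##/../.#/.#]: V20[../##/#./##/.#]-1* V30[../##/../##/##]-1
p3 H@[../##/#./##/.#]: H00[##/##/#./##/.#]+1*
p4 V@[##/##/#./##/.#] terminal -1; root [../../../.#/.#] d9
if H skipped the turn, V would face:
~ p1 V@[../../../.#/.#]: V00[#./#./../.#/.#]+1* V01[.#/.#/../.#/.#]+1 V10[../#./#./.#/.#]+1 V11[../.#/.#/.#/.#]+1 V20[../../#./##/.#]-1 V30[../../../##/##]-1
~ p2 H@[#./#./../.#/.#]: H20[#./#./##/.#/.#]-1*
~ p3 V@[#./#./##/.#/.#]: V01[##/##/##/.#/.#]+1* V30[#./#./##/##/##]+1
~ p4 H@[##/##/##/.#/.#] terminal -1; root [../../../.#/.#] d9
compare (H): move=+1 vs pass=-1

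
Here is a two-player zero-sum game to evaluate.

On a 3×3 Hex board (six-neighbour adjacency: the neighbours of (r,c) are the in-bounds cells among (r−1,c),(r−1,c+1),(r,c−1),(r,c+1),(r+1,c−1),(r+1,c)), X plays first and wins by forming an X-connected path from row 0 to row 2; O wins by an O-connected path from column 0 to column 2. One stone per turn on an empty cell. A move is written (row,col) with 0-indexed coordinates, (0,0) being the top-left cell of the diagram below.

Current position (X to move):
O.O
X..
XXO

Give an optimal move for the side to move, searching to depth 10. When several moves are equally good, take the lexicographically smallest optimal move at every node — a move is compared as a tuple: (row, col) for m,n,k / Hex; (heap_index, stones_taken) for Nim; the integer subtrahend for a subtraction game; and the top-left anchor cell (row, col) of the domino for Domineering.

ply 1, X at O.O/X../XXO | (0,1)=+1→OXO/X../XXO*; (1,1)=-1→O.O/XX./XXO; (1,2)=-1→O.O/X.X/XXO
ply 2: OXO/X../XXO is terminal -1 (O); from O.O/X../XXO depth 10

X's best at [O.O/X../XXO]: (0,1)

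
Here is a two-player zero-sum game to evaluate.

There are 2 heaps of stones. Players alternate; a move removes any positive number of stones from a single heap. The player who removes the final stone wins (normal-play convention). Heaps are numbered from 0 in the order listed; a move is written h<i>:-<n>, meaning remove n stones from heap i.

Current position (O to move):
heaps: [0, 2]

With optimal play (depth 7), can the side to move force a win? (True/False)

p1 O@[(0,2)]: h1:-1[(0,1)]-1 h1:-2[(0,0)]+1*
p2 X@[(0,0)] terminal -1; root [(0,2)] d7

O winning at [(0,2)]: True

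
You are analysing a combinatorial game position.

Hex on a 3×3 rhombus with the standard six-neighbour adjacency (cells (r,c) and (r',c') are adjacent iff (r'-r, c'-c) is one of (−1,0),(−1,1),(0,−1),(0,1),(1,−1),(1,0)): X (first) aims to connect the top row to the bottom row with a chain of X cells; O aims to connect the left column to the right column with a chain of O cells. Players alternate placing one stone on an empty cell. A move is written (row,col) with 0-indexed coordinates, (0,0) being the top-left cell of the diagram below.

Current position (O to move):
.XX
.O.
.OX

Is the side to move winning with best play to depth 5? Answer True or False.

p1 O@[.XX/.O./.OX]: (0,0)[OXX/.O./.OX]-1 (1,0)[.XX/OO./.OX]-1 (1,2)[.XX/.OO/.OX]+1* (2,0)[.XX/.O./OOX]-1
p2 X@[.XX/.OO/.OX]: (0,0)[XXX/.OO/.OX]-1* (1,0)[.XX/XOO/.OX]-1 (2,0)[.XX/.OO/XOX]-1
p3 O@[XXX/.OO/.OX]: (1,0)[XXX/OOO/.OX]+1* (2,0)[XXX/.OO/OOX]+1
p4 X@[XXX/OOO/.OX] terminal -1; root [.XX/.O./.OX] d5

O winning at [.XX/.O./.OX]: True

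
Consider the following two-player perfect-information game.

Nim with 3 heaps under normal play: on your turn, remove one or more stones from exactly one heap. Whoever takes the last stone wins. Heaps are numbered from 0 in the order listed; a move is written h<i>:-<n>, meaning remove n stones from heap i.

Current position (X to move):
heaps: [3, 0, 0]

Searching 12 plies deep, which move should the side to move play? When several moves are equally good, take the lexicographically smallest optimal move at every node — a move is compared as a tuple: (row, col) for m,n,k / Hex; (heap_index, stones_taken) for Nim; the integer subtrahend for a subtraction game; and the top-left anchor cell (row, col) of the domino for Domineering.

ply 1, X at (3,0,0) | h0:-1=-1→(2,0,0); h0:-2=-1→(1,0,0); h0:-3=+1→(0,0,0)*
ply 2: (0,0,0) is terminal -1 (O); from (3,0,0) depth 12

X's best at [(3,0,0)]: h0:-3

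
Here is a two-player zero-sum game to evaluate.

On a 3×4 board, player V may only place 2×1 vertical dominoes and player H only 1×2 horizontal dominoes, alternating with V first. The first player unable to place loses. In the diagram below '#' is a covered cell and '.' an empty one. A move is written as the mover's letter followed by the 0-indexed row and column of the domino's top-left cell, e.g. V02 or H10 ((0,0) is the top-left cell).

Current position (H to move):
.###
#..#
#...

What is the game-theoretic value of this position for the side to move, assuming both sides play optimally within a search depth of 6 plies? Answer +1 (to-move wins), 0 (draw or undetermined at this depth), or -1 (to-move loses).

p1 H@[.###/#..#/#...]: H11[.###/####/#...]+1* H21[.###/#..#/###.]+1 H22[.###/#..#/#.##]-1
p2 V@[.###/####/#...] terminal -1; root [.###/#..#/#...] d6

value(.###/#..#/#..., H) = +1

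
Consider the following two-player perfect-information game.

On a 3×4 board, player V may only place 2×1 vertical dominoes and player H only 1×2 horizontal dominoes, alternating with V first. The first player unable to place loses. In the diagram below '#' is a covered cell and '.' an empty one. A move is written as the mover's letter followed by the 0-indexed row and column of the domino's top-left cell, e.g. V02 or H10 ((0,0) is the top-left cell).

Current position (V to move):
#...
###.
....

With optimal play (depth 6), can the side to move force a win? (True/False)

V winning at [#.../###./....]: False

p1 V@[#.../###./....]: V03[#..#/####/....]-1* V13[#.../####/...#]-1
p2 H@[#..#/####/....]: H01[####/####/....]+1* H20[#..#/####/##..]+1 H21[#..#/####/.##.]+1 H22[#..#/####/..##]+1
p3 V@[####/####/....] terminal -1; root [#.../###./....] d6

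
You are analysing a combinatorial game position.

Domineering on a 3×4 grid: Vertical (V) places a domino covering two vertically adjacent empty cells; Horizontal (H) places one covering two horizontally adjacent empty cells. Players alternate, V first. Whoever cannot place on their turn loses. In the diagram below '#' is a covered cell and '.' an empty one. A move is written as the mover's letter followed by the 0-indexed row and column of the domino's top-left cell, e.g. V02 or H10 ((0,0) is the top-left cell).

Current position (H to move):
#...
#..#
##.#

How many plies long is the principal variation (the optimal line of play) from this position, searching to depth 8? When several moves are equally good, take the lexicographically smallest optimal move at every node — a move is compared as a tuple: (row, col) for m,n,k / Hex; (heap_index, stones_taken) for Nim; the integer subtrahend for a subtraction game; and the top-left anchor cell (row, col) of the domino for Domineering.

p1 H@[#.../#..#/##.#]: H01[###./#..#/##.#]-1 H02[#.##/#..#/##.#]-1 H11[#.../####/##.#]+1*
p2 V@[#.../####/##.#] terminal -1; root [#.../#..#/##.#] d8

PV length from [#.../#..#/##.#]: 1 ply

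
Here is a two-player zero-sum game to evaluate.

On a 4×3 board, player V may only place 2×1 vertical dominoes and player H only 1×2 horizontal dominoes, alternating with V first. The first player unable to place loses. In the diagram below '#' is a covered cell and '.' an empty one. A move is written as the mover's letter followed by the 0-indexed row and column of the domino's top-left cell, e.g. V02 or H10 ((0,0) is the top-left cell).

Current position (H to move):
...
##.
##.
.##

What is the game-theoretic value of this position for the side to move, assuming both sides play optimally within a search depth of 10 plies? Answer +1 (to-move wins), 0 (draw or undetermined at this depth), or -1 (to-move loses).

value(.../##./##./.##, H) = -1

ply 1, H at .../##./##./.## | H00=-1→##./##./##./.##*; H01=-1→.##/##./##./.##
ply 2, V at ##./##./##./.## | V02=+1→###/###/##./.##*; V12=+1→##./###/###/.##
ply 3: ###/###/##./.## is terminal -1 (H); from .../##./##./.## depth 10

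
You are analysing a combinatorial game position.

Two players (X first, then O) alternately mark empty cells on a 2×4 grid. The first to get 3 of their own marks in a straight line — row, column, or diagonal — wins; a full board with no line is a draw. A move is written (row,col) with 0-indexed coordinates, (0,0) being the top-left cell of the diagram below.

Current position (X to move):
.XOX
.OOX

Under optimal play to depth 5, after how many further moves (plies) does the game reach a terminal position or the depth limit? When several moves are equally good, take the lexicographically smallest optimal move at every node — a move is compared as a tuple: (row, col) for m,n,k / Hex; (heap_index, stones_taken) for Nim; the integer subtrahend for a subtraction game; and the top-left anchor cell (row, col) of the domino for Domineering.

[.XOX/.OOX] X move#1: (0,0):-1/XXOX/.OOX, (1,0):+0/.XOX/XOOX*
[.XOX/XOOX] O move#2: (0,0):+0/OXOX/XOOX*
[OXOX/XOOX] end (terminal +0, X#3); searched .XOX/.OOX to 5

PV length from [.XOX/.OOX]: 2 plies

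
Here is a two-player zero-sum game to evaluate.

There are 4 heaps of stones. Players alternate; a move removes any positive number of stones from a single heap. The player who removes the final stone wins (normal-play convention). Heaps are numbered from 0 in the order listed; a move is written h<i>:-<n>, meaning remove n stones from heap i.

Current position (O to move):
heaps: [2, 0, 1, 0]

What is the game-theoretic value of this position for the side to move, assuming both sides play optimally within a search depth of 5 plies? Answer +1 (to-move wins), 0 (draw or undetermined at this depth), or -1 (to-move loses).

[(2,0,1,0)] O move#1: h0:-1:+1/(1,0,1,0)*, h0:-2:-1/(0,0,1,0), h2:-1:-1/(2,0,0,0)
[(1,0,1,0)] X move#2: h0:-1:-1/(0,0,1,0)*, h2:-1:-1/(1,0,0,0)
[(0,0,1,0)] O move#3: h2:-1:+1/(0,0,0,0)*
[(0,0,0,0)] end (terminal -1, X#4); searched (2,0,1,0) to 5

value((2,0,1,0), O) = +1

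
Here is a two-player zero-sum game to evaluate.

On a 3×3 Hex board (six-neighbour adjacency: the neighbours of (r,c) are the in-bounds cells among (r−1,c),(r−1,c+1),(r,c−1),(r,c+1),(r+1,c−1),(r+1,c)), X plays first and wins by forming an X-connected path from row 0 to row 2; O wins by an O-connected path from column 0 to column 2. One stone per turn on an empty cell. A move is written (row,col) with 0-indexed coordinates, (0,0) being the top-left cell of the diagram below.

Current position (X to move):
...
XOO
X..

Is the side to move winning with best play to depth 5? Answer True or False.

ply 1, X at .../XOO/X.. | (0,0)=+1→X../XOO/X..*; (0,1)=+1→.X./XOO/X..; (0,2)=+1→..X/XOO/X..; (2,1)=+1→.../XOO/XX.; (2,2)=+1→.../XOO/X.X
ply 2: X../XOO/X.. is terminal -1 (O); from .../XOO/X.. depth 5

X winning at [.../XOO/X..]: True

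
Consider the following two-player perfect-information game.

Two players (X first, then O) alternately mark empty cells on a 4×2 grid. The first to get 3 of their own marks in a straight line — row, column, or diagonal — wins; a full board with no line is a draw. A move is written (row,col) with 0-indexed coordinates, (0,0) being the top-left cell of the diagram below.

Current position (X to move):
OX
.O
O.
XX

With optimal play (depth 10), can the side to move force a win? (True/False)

[OX/.O/O./XX] X move#1: (1,0):+0/OX/XO/O./XX*, (2,1):-1/OX/.O/OX/XX
[OX/XO/O./XX] O move#2: (2,1):+0/OX/XO/OO/XX*
[OX/XO/OO/XX] end (terminal +0, X#3); searched OX/.O/O./XX to 10

X winning at [OX/.O/O./XX]: False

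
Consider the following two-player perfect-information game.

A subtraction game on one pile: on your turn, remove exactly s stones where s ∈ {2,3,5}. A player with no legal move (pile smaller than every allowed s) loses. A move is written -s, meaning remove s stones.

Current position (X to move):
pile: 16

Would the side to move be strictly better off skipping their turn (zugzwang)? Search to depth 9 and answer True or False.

zugzwang(16, X) = False

p1 X@[16]: -2[14]+1* -3[13]-1 -5[11]-1
p2 O@[14]: -2[12]-1* -3[11]-1 -5[9]-1
p3 X@[12]: -2[10]-1 -3[9]-1 -5[7]+1*
p4 O@[7]: -2[5]-1* -3[4]-1 -5[2]-1
p5 X@[5]: -2[3]-1 -3[2]-1 -5[0]+1*
p6 O@[0] terminal -1; root [16] d9
suppose X passes — search the same position with O to move:
pass> p1 O@[16]: -2[14]+1* -3[13]-1 -5[11]-1
pass> p2 X@[14]: -2[12]-1* -3[11]-1 -5[9]-1
pass> p3 O@[12]: -2[10]-1 -3[9]-1 -5[7]+1*
pass> p4 X@[7]: -2[5]-1* -3[4]-1 -5[2]-1
pass> p5 O@[5]: -2[3]-1 -3[2]-1 -5[0]+1*
pass> p6 X@[0] terminal -1; root [16] d9
for X: play +1, pass -1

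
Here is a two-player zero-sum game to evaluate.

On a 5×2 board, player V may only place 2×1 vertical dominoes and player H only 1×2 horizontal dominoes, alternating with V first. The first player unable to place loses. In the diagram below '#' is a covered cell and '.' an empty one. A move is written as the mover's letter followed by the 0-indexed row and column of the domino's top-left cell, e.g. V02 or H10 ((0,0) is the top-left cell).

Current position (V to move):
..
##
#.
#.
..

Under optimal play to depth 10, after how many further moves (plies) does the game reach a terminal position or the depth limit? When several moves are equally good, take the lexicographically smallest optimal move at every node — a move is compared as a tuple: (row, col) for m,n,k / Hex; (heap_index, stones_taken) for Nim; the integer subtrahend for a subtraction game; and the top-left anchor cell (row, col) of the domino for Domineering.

PV length from [../##/#./#./..]: 2 plies

p1 V@[../##/#./#./..]: V21[../##/##/##/..]-1* V31[../##/#./##/.#]-1
p2 H@[../##/##/##/..]: H00[##/##/##/##/..]+1* H40[../##/##/##/##]+1
p3 V@[##/##/##/##/..] terminal -1; root [../##/#./#./..] d10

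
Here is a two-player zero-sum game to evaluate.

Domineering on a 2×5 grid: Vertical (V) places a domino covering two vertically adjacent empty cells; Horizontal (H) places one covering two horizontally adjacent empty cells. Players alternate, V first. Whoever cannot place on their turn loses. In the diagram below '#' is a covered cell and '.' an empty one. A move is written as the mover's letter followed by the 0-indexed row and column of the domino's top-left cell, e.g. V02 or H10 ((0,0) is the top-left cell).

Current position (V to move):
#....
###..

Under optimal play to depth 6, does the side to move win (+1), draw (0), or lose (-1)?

p1 V@[#..../###..]: V03[#..#./####.]+1* V04[#...#/###.#]-1
p2 H@[#..#./####.]: H01[####./####.]-1*
p3 V@[####./####.]: V04[#####/#####]+1*
p4 H@[#####/#####] terminal -1; root [#..../###..] d6

value(#..../###.., V) = +1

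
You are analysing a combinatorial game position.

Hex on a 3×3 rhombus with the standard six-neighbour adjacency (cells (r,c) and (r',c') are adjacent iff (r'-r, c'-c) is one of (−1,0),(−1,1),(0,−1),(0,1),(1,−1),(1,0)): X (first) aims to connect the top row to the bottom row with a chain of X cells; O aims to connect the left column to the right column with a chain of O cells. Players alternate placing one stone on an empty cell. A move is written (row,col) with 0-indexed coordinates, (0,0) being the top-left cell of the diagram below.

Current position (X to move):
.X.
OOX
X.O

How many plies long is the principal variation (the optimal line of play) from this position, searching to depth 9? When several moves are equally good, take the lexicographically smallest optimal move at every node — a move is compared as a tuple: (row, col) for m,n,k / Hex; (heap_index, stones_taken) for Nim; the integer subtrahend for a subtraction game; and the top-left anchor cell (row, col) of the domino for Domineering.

[.X./OOX/X.O] X move#1: (0,0):-1/XX./OOX/X.O*, (0,2):-1/.XX/OOX/X.O, (2,1):-1/.X./OOX/XXO
[XX./OOX/X.O] O move#2: (0,2):+1/XXO/OOX/X.O*, (2,1):+1/XX./OOX/XOO
[XXO/OOX/X.O] end (terminal -1, X#3); searched .X./OOX/X.O to 9

PV length from [.X./OOX/X.O]: 2 plies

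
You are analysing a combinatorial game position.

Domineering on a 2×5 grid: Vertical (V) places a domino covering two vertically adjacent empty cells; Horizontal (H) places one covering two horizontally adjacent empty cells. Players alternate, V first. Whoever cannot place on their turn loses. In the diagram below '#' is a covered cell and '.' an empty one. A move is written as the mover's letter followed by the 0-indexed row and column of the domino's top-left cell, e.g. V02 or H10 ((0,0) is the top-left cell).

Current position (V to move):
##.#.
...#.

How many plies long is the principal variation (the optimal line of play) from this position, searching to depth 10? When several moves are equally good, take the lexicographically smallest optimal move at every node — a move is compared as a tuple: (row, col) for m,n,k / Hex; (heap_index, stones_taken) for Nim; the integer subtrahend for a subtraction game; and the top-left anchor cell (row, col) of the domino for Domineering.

PV length from [##.#./...#.]: 3 plies

[##.#./...#.] V move#1: V02:+1/####./..##.*, V04:-1/##.##/...##
[####./..##.] H move#2: H10:-1/####./####.*
[####./####.] V move#3: V04:+1/#####/#####*
[#####/#####] end (terminal -1, H#4); searched ##.#./...#. to 10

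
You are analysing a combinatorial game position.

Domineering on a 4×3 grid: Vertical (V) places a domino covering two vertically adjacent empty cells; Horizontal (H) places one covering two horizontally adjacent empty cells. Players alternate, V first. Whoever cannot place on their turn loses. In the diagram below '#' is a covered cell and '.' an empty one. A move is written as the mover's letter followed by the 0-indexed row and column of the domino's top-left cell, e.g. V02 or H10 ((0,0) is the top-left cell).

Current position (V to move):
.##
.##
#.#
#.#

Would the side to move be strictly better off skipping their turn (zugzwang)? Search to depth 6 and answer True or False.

zugzwang(.##/.##/#.#/#.#, V) = False

p1 V@[.##/.##/#.#/#.#]: V00[###/###/#.#/#.#]+1* V21[.##/.##/###/###]+1
p2 H@[###/###/#.#/#.#] terminal -1; root [.##/.##/#.#/#.#] d6
suppose V passes — search the same position with H to move:
pass> p1 H@[.##/.##/#.#/#.#] terminal -1; root [.##/.##/#.#/#.#] d6
for V: play +1, pass +1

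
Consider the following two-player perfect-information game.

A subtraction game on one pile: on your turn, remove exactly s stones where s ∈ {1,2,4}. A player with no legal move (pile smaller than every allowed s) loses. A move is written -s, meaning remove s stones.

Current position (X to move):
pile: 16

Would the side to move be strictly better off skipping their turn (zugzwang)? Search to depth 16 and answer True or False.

zugzwang(16, X) = False

[16] X move#1: -1:+1/15*, -2:-1/14, -4:+1/12
[15] O move#2: -1:-1/14*, -2:-1/13, -4:-1/11
[14] X move#3: -1:-1/13, -2:+1/12*, -4:-1/10
[12] O move#4: -1:-1/11*, -2:-1/10, -4:-1/8
[11] X move#5: -1:-1/10, -2:+1/9*, -4:-1/7
[9] O move#6: -1:-1/8*, -2:-1/7, -4:-1/5
[8] X move#7: -1:-1/7, -2:+1/6*, -4:-1/4
[6] O move#8: -1:-1/5*, -2:-1/4, -4:-1/2
[5] X move#9: -1:-1/4, -2:+1/3*, -4:-1/1
[3] O move#10: -1:-1/2*, -2:-1/1
[2] X move#11: -1:-1/1, -2:+1/0*
[0] end (terminal -1, O#12); searched 16 to 16
pass branch (O moves first from the same position):
  | [16] O move#1: -1:+1/15*, -2:-1/14, -4:+1/12
  | [15] X move#2: -1:-1/14*, -2:-1/13, -4:-1/11
  | [14] O move#3: -1:-1/13, -2:+1/12*, -4:-1/10
  | [12] X move#4: -1:-1/11*, -2:-1/10, -4:-1/8
  | [11] O move#5: -1:-1/10, -2:+1/9*, -4:-1/7
  | [9] X move#6: -1:-1/8*, -2:-1/7, -4:-1/5
  | [8] O move#7: -1:-1/7, -2:+1/6*, -4:-1/4
  | [6] X move#8: -1:-1/5*, -2:-1/4, -4:-1/2
  | [5] O move#9: -1:-1/4, -2:+1/3*, -4:-1/1
  | [3] X move#10: -1:-1/2*, -2:-1/1
  | [2] O move#11: -1:-1/1, -2:+1/0*
  | [0] end (terminal -1, X#12); searched 16 to 16
X moving scores +1; X passing scores -1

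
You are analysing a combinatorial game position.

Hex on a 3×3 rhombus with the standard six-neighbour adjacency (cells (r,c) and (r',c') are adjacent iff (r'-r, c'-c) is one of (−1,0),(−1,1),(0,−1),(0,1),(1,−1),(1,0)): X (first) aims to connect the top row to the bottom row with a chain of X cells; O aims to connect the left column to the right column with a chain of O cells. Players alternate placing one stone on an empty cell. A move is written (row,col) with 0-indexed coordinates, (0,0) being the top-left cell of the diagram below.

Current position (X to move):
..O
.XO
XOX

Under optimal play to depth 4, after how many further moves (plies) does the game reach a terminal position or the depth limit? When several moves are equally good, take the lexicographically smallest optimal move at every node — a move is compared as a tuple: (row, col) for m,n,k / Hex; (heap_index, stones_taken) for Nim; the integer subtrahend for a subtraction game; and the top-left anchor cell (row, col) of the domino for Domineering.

PV length from [..O/.XO/XOX]: 3 plies

[..O/.XO/XOX] X move#1: (0,0):+1/X.O/.XO/XOX*, (0,1):+1/.XO/.XO/XOX, (1,0):+1/..O/XXO/XOX
[X.O/.XO/XOX] O move#2: (0,1):-1/XOO/.XO/XOX*, (1,0):-1/X.O/OXO/XOX
[XOO/.XO/XOX] X move#3: (1,0):+1/XOO/XXO/XOX*
[XOO/XXO/XOX] end (terminal -1, O#4); searched ..O/.XO/XOX to 4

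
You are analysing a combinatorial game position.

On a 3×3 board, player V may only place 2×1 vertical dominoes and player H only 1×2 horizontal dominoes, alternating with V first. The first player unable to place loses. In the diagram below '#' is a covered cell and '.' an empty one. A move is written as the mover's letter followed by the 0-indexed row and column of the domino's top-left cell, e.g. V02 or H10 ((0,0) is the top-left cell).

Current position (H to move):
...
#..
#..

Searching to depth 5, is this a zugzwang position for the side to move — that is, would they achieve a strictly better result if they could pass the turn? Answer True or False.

[.../#../#..] H move#1: H00:-1/##./#../#.., H01:-1/.##/#../#.., H11:+1/.../###/#..*, H21:-1/.../#../###
[.../###/#..] end (terminal -1, V#2); searched .../#../#.. to 5
pass branch (V moves first from the same position):
  | [.../#../#..] V move#1: V01:+1/.#./##./#..*, V02:+1/..#/#.#/#.., V11:+1/.../##./##., V12:+1/.../#.#/#.#
  | [.#./##./#..] H move#2: H21:-1/.#./##./###*
  | [.#./##./###] V move#3: V02:+1/.##/###/###*
  | [.##/###/###] end (terminal -1, H#4); searched .../#../#.. to 5
H moving scores +1; H passing scores -1

zugzwang(.../#../#.., H) = False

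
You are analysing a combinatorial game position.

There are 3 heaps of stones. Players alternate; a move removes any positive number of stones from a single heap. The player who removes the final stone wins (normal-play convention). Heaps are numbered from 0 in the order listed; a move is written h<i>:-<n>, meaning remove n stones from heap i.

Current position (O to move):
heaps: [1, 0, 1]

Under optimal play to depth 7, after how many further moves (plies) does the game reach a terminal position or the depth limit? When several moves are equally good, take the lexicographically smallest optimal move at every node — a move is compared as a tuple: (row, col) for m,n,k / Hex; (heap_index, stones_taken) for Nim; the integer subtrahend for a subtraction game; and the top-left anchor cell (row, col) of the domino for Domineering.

PV length from [(1,0,1)]: 2 plies

p1 O@[(1,0,1)]: h0:-1[(0,0,1)]-1* h2:-1[(1,0,0)]-1
p2 X@[(0,0,1)]: h2:-1[(0,0,0)]+1*
p3 O@[(0,0,0)] terminal -1; root [(1,0,1)] d7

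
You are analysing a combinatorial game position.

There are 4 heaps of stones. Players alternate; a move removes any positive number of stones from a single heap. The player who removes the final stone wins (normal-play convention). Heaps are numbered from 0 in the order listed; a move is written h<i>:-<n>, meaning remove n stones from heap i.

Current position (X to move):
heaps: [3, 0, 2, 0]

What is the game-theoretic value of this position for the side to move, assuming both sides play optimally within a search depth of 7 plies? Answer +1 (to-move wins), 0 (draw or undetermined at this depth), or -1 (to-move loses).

value((3,0,2,0), X) = +1

[(3,0,2,0)] X move#1: h0:-1:+1/(2,0,2,0)*, h0:-2:-1/(1,0,2,0), h0:-3:-1/(0,0,2,0), h2:-1:-1/(3,0,1,0), h2:-2:-1/(3,0,0,0)
[(2,0,2,0)] O move#2: h0:-1:-1/(1,0,2,0)*, h0:-2:-1/(0,0,2,0), h2:-1:-1/(2,0,1,0), h2:-2:-1/(2,0,0,0)
[(1,0,2,0)] X move#3: h0:-1:-1/(0,0,2,0), h2:-1:+1/(1,0,1,0)*, h2:-2:-1/(1,0,0,0)
[(1,0,1,0)] O move#4: h0:-1:-1/(0,0,1,0)*, h2:-1:-1/(1,0,0,0)
[(0,0,1,0)] X move#5: h2:-1:+1/(0,0,0,0)*
[(0,0,0,0)] end (terminal -1, O#6); searched (3,0,2,0) to 7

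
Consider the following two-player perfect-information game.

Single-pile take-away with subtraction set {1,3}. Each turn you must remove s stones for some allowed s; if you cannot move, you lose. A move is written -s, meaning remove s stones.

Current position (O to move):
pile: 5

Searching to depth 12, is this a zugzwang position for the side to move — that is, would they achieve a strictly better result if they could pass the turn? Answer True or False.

[5] O move#1: -1:+1/4*, -3:+1/2
[4] X move#2: -1:-1/3*, -3:-1/1
[3] O move#3: -1:+1/2*, -3:+1/0
[2] X move#4: -1:-1/1*
[1] O move#5: -1:+1/0*
[0] end (terminal -1, X#6); searched 5 to 12
if O skipped the turn, X would face:
~ [5] X move#1: -1:+1/4*, -3:+1/2
~ [4] O move#2: -1:-1/3*, -3:-1/1
~ [3] X move#3: -1:+1/2*, -3:+1/0
~ [2] O move#4: -1:-1/1*
~ [1] X move#5: -1:+1/0*
~ [0] end (terminal -1, O#6); searched 5 to 12
compare (O): move=+1 vs pass=-1

zugzwang(5, O) = False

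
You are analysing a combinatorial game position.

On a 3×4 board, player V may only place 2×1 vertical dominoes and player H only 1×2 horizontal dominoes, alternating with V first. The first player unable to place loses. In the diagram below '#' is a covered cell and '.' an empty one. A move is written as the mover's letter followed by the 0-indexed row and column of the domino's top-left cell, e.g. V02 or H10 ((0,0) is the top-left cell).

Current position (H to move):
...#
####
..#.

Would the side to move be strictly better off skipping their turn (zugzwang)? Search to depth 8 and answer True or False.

[...#/####/..#.] H move#1: H00:+1/##.#/####/..#.*, H01:+1/.###/####/..#., H20:+1/...#/####/###.
[##.#/####/..#.] end (terminal -1, V#2); searched ...#/####/..#. to 8
suppose H passes — search the same position with V to move:
pass> [...#/####/..#.] end (terminal -1, V#1); searched ...#/####/..#. to 8
for H: play +1, pass +1

zugzwang(...#/####/..#., H) = False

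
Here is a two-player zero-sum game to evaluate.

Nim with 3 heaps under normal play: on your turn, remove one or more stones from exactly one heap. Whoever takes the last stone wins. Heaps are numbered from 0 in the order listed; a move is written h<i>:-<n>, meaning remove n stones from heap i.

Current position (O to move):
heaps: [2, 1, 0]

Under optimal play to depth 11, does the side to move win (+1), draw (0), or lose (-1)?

value((2,1,0), O) = +1

ply 1, O at (2,1,0) | h0:-1=+1→(1,1,0)*; h0:-2=-1→(0,1,0); h1:-1=-1→(2,0,0)
ply 2, X at (1,1,0) | h0:-1=-1→(0,1,0)*; h1:-1=-1→(1,0,0)
ply 3, O at (0,1,0) | h1:-1=+1→(0,0,0)*
ply 4: (0,0,0) is terminal -1 (X); from (2,1,0) depth 11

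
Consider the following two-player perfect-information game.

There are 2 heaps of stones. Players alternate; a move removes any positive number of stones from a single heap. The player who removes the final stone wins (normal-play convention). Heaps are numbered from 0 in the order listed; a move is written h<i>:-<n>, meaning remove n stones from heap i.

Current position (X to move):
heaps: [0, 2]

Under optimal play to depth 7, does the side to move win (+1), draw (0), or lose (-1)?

value((0,2), X) = +1

[(0,2)] X move#1: h1:-1:-1/(0,1), h1:-2:+1/(0,0)*
[(0,0)] end (terminal -1, O#2); searched (0,2) to 7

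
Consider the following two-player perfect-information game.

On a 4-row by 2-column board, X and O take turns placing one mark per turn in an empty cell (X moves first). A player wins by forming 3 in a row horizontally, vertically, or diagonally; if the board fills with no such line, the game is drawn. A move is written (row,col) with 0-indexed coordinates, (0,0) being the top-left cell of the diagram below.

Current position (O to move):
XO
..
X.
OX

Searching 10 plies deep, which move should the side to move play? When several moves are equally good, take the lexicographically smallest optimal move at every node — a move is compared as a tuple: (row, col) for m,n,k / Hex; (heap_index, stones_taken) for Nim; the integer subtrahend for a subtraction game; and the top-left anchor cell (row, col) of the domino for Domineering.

O's best at [XO/../X./OX]: (1,0)

p1 O@[XO/../X./OX]: (1,0)[XO/O./X./OX]+0* (1,1)[XO/.O/X./OX]-1 (2,1)[XO/../XO/OX]-1
p2 X@[XO/O./X./OX]: (1,1)[XO/OX/X./OX]+0* (2,1)[XO/O./XX/OX]+0
p3 O@[XO/OX/X./OX]: (2,1)[XO/OX/XO/OX]+0*
p4 X@[XO/OX/XO/OX] terminal +0; root [XO/../X./OX] d10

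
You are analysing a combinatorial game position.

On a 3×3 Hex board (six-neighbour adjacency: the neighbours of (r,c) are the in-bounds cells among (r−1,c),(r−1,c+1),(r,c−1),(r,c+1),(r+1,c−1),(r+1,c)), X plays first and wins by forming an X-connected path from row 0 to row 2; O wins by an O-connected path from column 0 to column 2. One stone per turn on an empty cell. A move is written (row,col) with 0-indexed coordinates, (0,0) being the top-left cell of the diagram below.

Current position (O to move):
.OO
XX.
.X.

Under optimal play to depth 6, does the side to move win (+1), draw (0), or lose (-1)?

ply 1, O at .OO/XX./.X. | (0,0)=+1→OOO/XX./.X.*; (1,2)=-1→.OO/XXO/.X.; (2,0)=-1→.OO/XX./OX.; (2,2)=-1→.OO/XX./.XO
ply 2: OOO/XX./.X. is terminal -1 (X); from .OO/XX./.X. depth 6

value(.OO/XX./.X., O) = +1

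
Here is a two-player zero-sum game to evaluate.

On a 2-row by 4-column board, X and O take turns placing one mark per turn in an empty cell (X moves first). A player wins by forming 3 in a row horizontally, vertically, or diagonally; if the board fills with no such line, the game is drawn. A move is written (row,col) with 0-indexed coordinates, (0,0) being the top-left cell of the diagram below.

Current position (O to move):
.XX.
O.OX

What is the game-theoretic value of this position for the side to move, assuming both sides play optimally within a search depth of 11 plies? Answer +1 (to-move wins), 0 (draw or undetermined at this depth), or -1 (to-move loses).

ply 1, O at .XX./O.OX | (0,0)=-1→OXX./O.OX; (0,3)=-1→.XXO/O.OX; (1,1)=+1→.XX./OOOX*
ply 2: .XX./OOOX is terminal -1 (X); from .XX./O.OX depth 11

value(.XX./O.OX, O) = +1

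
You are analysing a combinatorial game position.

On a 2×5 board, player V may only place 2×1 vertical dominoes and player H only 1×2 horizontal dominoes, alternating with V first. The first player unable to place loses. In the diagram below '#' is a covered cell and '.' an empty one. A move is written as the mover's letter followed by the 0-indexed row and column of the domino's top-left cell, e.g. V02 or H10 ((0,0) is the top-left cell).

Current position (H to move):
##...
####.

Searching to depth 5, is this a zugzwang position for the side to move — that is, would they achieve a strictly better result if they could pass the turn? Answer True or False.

p1 H@[##.../####.]: H02[####./####.]-1 H03[##.##/####.]+1*
p2 V@[##.##/####.] terminal -1; root [##.../####.] d5
pass branch (V moves first from the same position):
  | p1 V@[##.../####.]: V04[##..#/#####]-1*
  | p2 H@[##..#/#####]: H02[#####/#####]+1*
  | p3 V@[#####/#####] terminal -1; root [##.../####.] d5
H moving scores +1; H passing scores +1

zugzwang(##.../####., H) = False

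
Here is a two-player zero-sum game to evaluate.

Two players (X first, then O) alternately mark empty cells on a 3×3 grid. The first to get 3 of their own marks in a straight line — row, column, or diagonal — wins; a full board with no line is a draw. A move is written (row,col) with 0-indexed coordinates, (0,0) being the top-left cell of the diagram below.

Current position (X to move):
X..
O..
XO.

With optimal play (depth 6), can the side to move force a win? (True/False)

[X../O../XO.] X move#1: (0,1):+0/XX./O../XO., (0,2):+1/X.X/O../XO.*, (1,1):+1/X../OX./XO., (1,2):+0/X../O.X/XO., (2,2):-1/X../O../XOX
[X.X/O../XO.] O move#2: (0,1):-1/XOX/O../XO.*, (1,1):-1/X.X/OO./XO., (1,2):-1/X.X/O.O/XO., (2,2):-1/X.X/O../XOO
[XOX/O../XO.] X move#3: (1,1):+1/XOX/OX./XO.*, (1,2):-1/XOX/O.X/XO., (2,2):-1/XOX/O../XOX
[XOX/OX./XO.] end (terminal -1, O#4); searched X../O../XO. to 6

X winning at [X../O../XO.]: True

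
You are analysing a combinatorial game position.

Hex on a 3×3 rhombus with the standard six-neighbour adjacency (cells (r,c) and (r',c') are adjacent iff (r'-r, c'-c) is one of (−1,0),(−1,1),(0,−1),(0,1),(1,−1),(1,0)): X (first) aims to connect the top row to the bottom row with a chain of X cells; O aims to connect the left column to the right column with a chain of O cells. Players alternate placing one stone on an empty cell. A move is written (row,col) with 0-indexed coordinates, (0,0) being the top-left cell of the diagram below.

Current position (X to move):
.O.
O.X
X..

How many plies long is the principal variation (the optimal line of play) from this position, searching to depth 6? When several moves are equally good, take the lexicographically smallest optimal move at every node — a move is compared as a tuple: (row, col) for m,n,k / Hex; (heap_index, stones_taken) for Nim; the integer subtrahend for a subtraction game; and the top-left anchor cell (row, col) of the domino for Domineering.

ply 1, X at .O./O.X/X.. | (0,0)=-1→XO./O.X/X..; (0,2)=+1→.OX/O.X/X..*; (1,1)=-1→.O./OXX/X..; (2,1)=-1→.O./O.X/XX.; (2,2)=-1→.O./O.X/X.X
ply 2, O at .OX/O.X/X.. | (0,0)=-1→OOX/O.X/X..*; (1,1)=-1→.OX/OOX/X..; (2,1)=-1→.OX/O.X/XO.; (2,2)=-1→.OX/O.X/X.O
ply 3, X at OOX/O.X/X.. | (1,1)=+1→OOX/OXX/X..*; (2,1)=+1→OOX/O.X/XX.; (2,2)=+1→OOX/O.X/X.X
ply 4: OOX/OXX/X.. is terminal -1 (O); from .O./O.X/X.. depth 6

PV length from [.O./O.X/X..]: 3 plies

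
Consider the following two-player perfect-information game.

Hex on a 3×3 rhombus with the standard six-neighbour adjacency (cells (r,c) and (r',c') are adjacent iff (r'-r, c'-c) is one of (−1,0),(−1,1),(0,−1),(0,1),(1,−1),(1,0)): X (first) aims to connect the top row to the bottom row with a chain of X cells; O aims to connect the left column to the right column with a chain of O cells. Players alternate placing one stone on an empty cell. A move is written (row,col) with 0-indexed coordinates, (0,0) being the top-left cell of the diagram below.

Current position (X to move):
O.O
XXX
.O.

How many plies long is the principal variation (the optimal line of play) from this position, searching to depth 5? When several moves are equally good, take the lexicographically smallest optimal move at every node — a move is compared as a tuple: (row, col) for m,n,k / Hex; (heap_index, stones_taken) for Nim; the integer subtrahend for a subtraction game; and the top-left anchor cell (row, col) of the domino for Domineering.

ply 1, X at O.O/XXX/.O. | (0,1)=+1→OXO/XXX/.O.*; (2,0)=-1→O.O/XXX/XO.; (2,2)=-1→O.O/XXX/.OX
ply 2, O at OXO/XXX/.O. | (2,0)=-1→OXO/XXX/OO.*; (2,2)=-1→OXO/XXX/.OO
ply 3, X at OXO/XXX/OO. | (2,2)=+1→OXO/XXX/OOX*
ply 4: OXO/XXX/OOX is terminal -1 (O); from O.O/XXX/.O. depth 5

PV length from [O.O/XXX/.O.]: 3 plies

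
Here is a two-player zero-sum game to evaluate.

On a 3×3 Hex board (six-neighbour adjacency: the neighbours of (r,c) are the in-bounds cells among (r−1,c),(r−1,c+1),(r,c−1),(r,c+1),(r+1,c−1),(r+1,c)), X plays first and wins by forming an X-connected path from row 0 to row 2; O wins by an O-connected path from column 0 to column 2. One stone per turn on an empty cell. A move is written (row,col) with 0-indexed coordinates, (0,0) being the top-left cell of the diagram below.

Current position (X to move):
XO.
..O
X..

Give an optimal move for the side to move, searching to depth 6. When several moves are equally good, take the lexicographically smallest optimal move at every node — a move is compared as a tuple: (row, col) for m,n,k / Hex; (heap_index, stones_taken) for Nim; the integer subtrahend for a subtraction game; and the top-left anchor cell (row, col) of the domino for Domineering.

[XO./..O/X..] X move#1: (0,2):+1/XOX/..O/X..*, (1,0):+1/XO./X.O/X.., (1,1):+1/XO./.XO/X.., (2,1):-1/XO./..O/XX., (2,2):-1/XO./..O/X.X
[XOX/..O/X..] O move#2: (1,0):-1/XOX/O.O/X..*, (1,1):-1/XOX/.OO/X.., (2,1):-1/XOX/..O/XO., (2,2):-1/XOX/..O/X.O
[XOX/O.O/X..] X move#3: (1,1):+1/XOX/OXO/X..*, (2,1):-1/XOX/O.O/XX., (2,2):-1/XOX/O.O/X.X
[XOX/OXO/X..] end (terminal -1, O#4); searched XO./..O/X.. to 6

X's best at [XO./..O/X..]: (0,2)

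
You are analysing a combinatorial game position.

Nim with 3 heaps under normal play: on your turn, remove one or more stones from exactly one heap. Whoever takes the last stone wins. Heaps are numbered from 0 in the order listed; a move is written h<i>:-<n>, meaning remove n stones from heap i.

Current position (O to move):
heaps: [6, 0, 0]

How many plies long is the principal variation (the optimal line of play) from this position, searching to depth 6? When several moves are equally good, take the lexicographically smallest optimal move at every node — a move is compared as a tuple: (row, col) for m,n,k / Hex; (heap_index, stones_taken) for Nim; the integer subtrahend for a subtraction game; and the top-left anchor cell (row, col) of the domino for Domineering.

ply 1, O at (6,0,0) | h0:-1=-1→(5,0,0); h0:-2=-1→(4,0,0); h0:-3=-1→(3,0,0); h0:-4=-1→(2,0,0); h0:-5=-1→(1,0,0); h0:-6=+1→(0,0,0)*
ply 2: (0,0,0) is terminal -1 (X); from (6,0,0) depth 6

PV length from [(6,0,0)]: 1 ply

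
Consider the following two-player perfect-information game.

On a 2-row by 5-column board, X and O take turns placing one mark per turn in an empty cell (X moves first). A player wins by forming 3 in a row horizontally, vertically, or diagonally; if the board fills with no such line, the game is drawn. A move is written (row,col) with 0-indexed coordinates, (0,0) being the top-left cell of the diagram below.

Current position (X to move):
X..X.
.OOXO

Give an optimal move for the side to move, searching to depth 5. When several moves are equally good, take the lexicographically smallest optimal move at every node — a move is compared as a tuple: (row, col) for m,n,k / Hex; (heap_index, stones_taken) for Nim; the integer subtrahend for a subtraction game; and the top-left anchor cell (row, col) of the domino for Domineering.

p1 X@[X..X./.OOXO]: (0,1)[XX.X./.OOXO]-1 (0,2)[X.XX./.OOXO]-1 (0,4)[X..XX/.OOXO]-1 (1,0)[X..X./XOOXO]+0*
p2 O@[X..X./XOOXO]: (0,1)[XO.X./XOOXO]+0* (0,2)[X.OX./XOOXO]+0 (0,4)[X..XO/XOOXO]+0
p3 X@[XO.X./XOOXO]: (0,2)[XOXX./XOOXO]+0* (0,4)[XO.XX/XOOXO]+0
p4 O@[XOXX./XOOXO]: (0,4)[XOXXO/XOOXO]+0*
p5 X@[XOXXO/XOOXO] terminal +0; root [X..X./.OOXO] d5

X's best at [X..X./.OOXO]: (1,0)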